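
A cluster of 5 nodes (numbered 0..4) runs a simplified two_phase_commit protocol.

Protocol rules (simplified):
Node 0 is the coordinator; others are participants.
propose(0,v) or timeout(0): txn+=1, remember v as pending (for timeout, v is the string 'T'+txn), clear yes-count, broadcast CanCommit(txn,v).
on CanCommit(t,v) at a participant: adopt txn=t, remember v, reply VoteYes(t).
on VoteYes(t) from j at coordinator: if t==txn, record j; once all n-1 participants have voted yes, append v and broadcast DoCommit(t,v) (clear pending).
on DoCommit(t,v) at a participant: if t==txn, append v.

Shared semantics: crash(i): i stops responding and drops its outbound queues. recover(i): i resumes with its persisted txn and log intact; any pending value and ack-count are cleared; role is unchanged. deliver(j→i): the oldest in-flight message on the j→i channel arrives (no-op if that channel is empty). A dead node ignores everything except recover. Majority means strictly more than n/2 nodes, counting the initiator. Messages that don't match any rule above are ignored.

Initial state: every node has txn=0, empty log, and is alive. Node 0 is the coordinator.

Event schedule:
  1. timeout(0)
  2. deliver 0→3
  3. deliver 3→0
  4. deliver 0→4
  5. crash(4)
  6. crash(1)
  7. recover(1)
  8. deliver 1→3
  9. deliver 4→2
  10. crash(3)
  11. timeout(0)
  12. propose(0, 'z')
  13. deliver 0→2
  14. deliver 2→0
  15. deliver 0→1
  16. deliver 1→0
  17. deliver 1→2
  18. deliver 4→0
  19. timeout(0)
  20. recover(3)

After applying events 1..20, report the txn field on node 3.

after 1 — timeout(0): n0:coor/t1/[-]
after 2 — deliver 0→3: n3:part/t1/[-]
after 3 — deliver 3→0: ·
after 4 — deliver 0→4: n4:part/t1/[-]
after 5 — crash(4): n4:✗part/t1/[-]
after 6 — crash(1): n1:✗part/t0/[-]
after 7 — recover(1): n1:part/t0/[-]
after 8 — deliver 1→3: ·
after 9 — deliver 4→2: ·
after 10 — crash(3): n3:✗part/t1/[-]
after 11 — timeout(0): n0:coor/t2/[-]
after 12 — propose(0,'z'): n0:coor/t3/[-]
after 13 — deliver 0→2: n2:part/t1/[-]
after 14 — deliver 2→0: ·
after 15 — deliver 0→1: n1:part/t1/[-]
after 16 — deliver 1→0: ·
after 17 — deliver 1→2: ·
after 18 — deliver 4→0: ·
after 19 — timeout(0): n0:coor/t4/[-]
after 20 — recover(3): n3:part/t1/[-]

1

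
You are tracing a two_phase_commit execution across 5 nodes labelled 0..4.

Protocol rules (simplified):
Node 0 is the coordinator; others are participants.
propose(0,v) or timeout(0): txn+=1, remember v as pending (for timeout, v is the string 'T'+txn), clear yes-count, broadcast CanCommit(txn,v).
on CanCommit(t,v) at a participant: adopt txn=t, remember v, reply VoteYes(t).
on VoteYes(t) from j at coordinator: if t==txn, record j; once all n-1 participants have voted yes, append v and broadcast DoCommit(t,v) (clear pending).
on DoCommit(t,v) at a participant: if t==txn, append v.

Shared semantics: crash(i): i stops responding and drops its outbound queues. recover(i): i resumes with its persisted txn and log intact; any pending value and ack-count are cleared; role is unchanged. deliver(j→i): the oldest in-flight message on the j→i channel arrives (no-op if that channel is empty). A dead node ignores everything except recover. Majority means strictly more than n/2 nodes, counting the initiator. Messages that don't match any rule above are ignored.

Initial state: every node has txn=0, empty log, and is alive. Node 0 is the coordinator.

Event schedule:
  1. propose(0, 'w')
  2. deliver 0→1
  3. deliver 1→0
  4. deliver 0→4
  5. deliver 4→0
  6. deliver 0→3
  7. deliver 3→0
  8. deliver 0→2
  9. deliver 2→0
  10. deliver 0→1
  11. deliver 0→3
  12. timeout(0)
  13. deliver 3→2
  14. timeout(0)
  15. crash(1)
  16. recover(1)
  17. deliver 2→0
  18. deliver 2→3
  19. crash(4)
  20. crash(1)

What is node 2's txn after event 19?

after 1 — propose(0,'w'): n0:coor/t1/[-]
after 2 — deliver 0→1: n1:part/t1/[-]
after 3 — deliver 1→0: ·
after 4 — deliver 0→4: n4:part/t1/[-]
after 5 — deliver 4→0: ·
after 6 — deliver 0→3: n3:part/t1/[-]
after 7 — deliver 3→0: ·
after 8 — deliver 0→2: n2:part/t1/[-]
after 9 — deliver 2→0: n0:coor/t1/[w]
after 10 — deliver 0→1: n1:part/t1/[w]
after 11 — deliver 0→3: n3:part/t1/[w]
after 12 — timeout(0): n0:coor/t2/[w]
after 13 — deliver 3→2: ·
after 14 — timeout(0): n0:coor/t3/[w]
after 15 — crash(1): n1:✗part/t1/[w]
after 16 — recover(1): n1:part/t1/[w]
after 17 — deliver 2→0: ·
after 18 — deliver 2→3: ·
after 19 — crash(4): n4:✗part/t1/[-]

1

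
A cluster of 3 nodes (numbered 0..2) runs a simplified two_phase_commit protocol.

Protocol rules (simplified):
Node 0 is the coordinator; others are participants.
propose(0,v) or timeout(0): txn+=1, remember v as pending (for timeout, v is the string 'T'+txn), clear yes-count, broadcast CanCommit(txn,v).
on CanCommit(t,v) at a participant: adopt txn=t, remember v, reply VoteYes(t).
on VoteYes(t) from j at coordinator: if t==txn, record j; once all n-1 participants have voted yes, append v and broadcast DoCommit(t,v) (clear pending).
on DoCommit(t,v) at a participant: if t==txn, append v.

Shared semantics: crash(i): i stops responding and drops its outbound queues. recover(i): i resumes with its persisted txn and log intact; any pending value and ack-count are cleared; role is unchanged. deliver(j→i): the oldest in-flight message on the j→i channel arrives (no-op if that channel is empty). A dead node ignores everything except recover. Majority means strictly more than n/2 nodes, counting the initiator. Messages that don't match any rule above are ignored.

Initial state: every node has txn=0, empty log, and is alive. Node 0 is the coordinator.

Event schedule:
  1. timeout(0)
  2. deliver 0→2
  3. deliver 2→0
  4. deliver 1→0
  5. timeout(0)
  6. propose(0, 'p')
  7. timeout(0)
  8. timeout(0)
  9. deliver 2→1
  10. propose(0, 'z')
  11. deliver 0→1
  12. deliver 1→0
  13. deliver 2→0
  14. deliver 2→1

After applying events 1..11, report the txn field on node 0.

6

step 1 timeout(0): 0={coor,t=1,log=-}
step 2 deliver 0→2: 2={part,t=1,log=-}
step 3 deliver 2→0: —
step 4 deliver 1→0: —
step 5 timeout(0): 0={coor,t=2,log=-}
step 6 propose(0,'p'): 0={coor,t=3,log=-}
step 7 timeout(0): 0={coor,t=4,log=-}
step 8 timeout(0): 0={coor,t=5,log=-}
step 9 deliver 2→1: —
step 10 propose(0,'z'): 0={coor,t=6,log=-}
step 11 deliver 0→1: 1={part,t=1,log=-}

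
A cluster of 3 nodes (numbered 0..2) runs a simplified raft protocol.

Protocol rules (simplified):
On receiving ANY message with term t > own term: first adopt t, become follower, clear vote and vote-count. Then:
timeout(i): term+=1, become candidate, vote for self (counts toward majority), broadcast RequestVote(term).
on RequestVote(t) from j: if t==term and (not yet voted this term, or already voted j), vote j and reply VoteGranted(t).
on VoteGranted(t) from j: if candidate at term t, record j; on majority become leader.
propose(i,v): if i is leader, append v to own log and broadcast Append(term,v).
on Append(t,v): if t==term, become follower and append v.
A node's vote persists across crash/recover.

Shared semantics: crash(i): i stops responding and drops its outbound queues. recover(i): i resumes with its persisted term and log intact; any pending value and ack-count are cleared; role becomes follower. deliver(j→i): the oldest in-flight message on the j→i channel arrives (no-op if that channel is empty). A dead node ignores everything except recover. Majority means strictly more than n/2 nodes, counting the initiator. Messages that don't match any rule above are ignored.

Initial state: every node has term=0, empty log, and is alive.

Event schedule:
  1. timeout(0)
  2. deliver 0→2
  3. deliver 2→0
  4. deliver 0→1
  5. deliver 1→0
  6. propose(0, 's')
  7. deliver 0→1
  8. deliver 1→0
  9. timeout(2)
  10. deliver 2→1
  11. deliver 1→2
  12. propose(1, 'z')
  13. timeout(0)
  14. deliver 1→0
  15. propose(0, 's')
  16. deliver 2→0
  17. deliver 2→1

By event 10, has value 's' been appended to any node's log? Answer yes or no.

[1] timeout(0) → N0(cand t1 [-])
[2] deliver 0→2 → N2(foll t1 [-])
[3] deliver 2→0 → N0(lead t1 [-])
[4] deliver 0→1 → N1(foll t1 [-])
[5] deliver 1→0 → ∅
[6] propose(0,'s') → N0(lead t1 [s])
[7] deliver 0→1 → N1(foll t1 [s])
[8] deliver 1→0 → ∅
[9] timeout(2) → N2(cand t2 [-])
[10] deliver 2→1 → N1(foll t2 [s])

yes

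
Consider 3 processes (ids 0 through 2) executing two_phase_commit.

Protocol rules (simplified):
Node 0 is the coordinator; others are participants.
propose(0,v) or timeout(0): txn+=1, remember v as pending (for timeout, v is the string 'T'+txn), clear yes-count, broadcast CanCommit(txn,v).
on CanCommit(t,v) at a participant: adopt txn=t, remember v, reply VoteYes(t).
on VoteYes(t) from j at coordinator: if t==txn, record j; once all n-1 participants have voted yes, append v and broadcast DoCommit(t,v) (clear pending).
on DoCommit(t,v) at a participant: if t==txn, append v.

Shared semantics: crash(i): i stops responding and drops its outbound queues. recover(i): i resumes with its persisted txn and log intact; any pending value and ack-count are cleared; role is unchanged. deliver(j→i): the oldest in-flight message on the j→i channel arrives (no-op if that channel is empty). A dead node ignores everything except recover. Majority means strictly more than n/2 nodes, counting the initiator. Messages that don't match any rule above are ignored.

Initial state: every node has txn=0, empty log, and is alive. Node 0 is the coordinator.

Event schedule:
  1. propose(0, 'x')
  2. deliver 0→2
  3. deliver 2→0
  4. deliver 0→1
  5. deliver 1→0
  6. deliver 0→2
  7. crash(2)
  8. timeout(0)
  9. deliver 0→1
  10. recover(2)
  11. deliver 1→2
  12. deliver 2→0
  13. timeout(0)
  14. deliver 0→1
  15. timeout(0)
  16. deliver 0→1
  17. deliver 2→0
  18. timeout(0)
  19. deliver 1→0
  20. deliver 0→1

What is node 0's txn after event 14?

3

[1] propose(0,'x') → N0(coor t1 [-])
[2] deliver 0→2 → N2(part t1 [-])
[3] deliver 2→0 → ∅
[4] deliver 0→1 → N1(part t1 [-])
[5] deliver 1→0 → N0(coor t1 [x])
[6] deliver 0→2 → N2(part t1 [x])
[7] crash(2) → N2(✗part t1 [x])
[8] timeout(0) → N0(coor t2 [x])
[9] deliver 0→1 → N1(part t1 [x])
[10] recover(2) → N2(part t1 [x])
[11] deliver 1→2 → ∅
[12] deliver 2→0 → ∅
[13] timeout(0) → N0(coor t3 [x])
[14] deliver 0→1 → N1(part t2 [x])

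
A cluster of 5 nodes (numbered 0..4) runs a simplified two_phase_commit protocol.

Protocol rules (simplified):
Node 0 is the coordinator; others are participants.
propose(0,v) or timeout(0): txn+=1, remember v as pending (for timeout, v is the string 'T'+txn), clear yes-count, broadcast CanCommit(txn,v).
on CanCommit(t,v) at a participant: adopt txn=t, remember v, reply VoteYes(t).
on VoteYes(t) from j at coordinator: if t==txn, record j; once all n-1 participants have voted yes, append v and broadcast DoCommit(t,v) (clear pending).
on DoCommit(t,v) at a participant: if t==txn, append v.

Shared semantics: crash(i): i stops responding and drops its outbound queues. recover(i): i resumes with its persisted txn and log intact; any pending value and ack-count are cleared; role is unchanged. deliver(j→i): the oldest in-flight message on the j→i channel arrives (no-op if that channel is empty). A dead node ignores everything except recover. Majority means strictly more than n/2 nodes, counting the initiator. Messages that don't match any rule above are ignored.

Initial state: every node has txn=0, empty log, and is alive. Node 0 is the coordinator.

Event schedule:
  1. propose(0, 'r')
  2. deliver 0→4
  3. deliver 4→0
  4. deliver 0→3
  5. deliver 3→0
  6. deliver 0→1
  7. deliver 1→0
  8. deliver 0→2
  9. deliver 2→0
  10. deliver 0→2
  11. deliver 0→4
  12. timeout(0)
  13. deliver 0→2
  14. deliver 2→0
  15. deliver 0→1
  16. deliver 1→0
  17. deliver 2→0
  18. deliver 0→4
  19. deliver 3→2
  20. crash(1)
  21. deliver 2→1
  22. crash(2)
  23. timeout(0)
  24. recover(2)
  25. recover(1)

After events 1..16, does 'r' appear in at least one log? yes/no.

yes

[1] propose(0,'r') → N0(coor t1 [-])
[2] deliver 0→4 → N4(part t1 [-])
[3] deliver 4→0 → ∅
[4] deliver 0→3 → N3(part t1 [-])
[5] deliver 3→0 → ∅
[6] deliver 0→1 → N1(part t1 [-])
[7] deliver 1→0 → ∅
[8] deliver 0→2 → N2(part t1 [-])
[9] deliver 2→0 → N0(coor t1 [r])
[10] deliver 0→2 → N2(part t1 [r])
[11] deliver 0→4 → N4(part t1 [r])
[12] timeout(0) → N0(coor t2 [r])
[13] deliver 0→2 → N2(part t2 [r])
[14] deliver 2→0 → ∅
[15] deliver 0→1 → N1(part t1 [r])
[16] deliver 1→0 → ∅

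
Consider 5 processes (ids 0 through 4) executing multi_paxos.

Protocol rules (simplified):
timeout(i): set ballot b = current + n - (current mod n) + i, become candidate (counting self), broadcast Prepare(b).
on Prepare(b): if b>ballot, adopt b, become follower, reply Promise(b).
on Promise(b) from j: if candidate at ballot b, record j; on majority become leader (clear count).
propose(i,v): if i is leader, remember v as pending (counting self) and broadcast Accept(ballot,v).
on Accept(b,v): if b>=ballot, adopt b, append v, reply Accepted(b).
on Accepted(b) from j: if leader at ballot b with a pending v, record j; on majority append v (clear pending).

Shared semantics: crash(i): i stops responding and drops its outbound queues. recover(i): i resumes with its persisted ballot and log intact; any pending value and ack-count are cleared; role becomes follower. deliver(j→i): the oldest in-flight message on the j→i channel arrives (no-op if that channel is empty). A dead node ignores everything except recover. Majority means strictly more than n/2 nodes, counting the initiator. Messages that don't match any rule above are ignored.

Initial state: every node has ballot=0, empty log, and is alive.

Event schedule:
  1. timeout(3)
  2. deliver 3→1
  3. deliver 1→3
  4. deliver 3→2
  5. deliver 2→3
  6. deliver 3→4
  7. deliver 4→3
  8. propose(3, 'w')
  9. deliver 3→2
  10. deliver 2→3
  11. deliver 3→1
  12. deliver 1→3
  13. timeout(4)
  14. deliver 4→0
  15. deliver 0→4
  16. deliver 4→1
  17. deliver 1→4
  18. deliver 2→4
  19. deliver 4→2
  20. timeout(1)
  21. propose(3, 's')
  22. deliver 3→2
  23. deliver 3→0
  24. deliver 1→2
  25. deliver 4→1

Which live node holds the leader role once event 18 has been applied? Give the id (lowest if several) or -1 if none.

after 1 — timeout(3): n3:cand/b8/[-]
after 2 — deliver 3→1: n1:foll/b8/[-]
after 3 — deliver 1→3: ·
after 4 — deliver 3→2: n2:foll/b8/[-]
after 5 — deliver 2→3: n3:lead/b8/[-]
after 6 — deliver 3→4: n4:foll/b8/[-]
after 7 — deliver 4→3: ·
after 8 — propose(3,'w'): ·
after 9 — deliver 3→2: n2:foll/b8/[w]
after 10 — deliver 2→3: ·
after 11 — deliver 3→1: n1:foll/b8/[w]
after 12 — deliver 1→3: n3:lead/b8/[w]
after 13 — timeout(4): n4:cand/b14/[-]
after 14 — deliver 4→0: n0:foll/b14/[-]
after 15 — deliver 0→4: ·
after 16 — deliver 4→1: n1:foll/b14/[w]
after 17 — deliver 1→4: n4:lead/b14/[-]
after 18 — deliver 2→4: ·

3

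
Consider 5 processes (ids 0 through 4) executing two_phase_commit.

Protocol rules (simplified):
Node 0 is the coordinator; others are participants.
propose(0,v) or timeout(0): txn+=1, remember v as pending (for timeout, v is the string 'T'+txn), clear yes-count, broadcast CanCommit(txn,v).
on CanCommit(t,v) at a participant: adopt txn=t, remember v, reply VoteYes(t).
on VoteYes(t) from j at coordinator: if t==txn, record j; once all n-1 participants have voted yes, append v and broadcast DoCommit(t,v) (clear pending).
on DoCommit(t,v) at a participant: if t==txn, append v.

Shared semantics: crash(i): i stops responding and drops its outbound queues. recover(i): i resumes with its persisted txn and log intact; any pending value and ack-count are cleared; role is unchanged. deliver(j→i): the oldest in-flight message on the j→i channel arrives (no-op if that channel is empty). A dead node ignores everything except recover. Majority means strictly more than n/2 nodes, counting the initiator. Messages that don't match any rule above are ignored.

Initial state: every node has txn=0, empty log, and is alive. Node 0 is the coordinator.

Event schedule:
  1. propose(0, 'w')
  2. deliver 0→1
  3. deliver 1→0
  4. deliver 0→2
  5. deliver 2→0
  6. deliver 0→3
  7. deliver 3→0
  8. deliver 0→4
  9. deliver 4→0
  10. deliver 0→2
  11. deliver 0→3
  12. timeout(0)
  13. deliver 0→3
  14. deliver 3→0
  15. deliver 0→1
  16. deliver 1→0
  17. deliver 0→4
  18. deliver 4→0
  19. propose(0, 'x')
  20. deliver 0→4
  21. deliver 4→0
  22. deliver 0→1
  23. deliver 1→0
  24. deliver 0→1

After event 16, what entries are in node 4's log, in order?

step 1 propose(0,'w'): 0={coor,t=1,log=-}
step 2 deliver 0→1: 1={part,t=1,log=-}
step 3 deliver 1→0: —
step 4 deliver 0→2: 2={part,t=1,log=-}
step 5 deliver 2→0: —
step 6 deliver 0→3: 3={part,t=1,log=-}
step 7 deliver 3→0: —
step 8 deliver 0→4: 4={part,t=1,log=-}
step 9 deliver 4→0: 0={coor,t=1,log=w}
step 10 deliver 0→2: 2={part,t=1,log=w}
step 11 deliver 0→3: 3={part,t=1,log=w}
step 12 timeout(0): 0={coor,t=2,log=w}
step 13 deliver 0→3: 3={part,t=2,log=w}
step 14 deliver 3→0: —
step 15 deliver 0→1: 1={part,t=1,log=w}
step 16 deliver 1→0: —

empty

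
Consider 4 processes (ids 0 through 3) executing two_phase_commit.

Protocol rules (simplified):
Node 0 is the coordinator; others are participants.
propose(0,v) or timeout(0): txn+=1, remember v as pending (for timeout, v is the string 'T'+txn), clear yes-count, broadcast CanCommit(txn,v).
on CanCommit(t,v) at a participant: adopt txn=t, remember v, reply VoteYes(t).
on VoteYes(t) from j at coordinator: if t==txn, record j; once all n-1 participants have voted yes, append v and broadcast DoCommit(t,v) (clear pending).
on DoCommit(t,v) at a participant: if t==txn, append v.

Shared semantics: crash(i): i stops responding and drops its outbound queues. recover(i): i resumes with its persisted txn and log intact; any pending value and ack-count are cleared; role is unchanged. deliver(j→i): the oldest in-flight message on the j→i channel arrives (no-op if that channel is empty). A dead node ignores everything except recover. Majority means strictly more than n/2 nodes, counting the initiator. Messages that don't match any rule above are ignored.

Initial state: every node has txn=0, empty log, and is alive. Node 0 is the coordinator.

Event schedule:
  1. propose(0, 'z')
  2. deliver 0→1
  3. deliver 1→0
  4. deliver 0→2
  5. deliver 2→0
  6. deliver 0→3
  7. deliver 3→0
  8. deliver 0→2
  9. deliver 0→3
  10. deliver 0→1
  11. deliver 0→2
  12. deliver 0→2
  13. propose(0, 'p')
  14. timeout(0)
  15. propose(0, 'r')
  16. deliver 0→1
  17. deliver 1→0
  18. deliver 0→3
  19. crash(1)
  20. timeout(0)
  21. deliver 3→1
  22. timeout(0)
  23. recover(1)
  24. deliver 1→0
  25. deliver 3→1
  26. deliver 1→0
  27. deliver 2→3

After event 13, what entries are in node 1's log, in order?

1. propose(0,'z'):  <0:coor t1 ->
2. deliver 0→1:  <1:part t1 ->
3. deliver 1→0:  nop
4. deliver 0→2:  <2:part t1 ->
5. deliver 2→0:  nop
6. deliver 0→3:  <3:part t1 ->
7. deliver 3→0:  <0:coor t1 z>
8. deliver 0→2:  <2:part t1 z>
9. deliver 0→3:  <3:part t1 z>
10. deliver 0→1:  <1:part t1 z>
11. deliver 0→2:  nop
12. deliver 0→2:  nop
13. propose(0,'p'):  <0:coor t2 z>

z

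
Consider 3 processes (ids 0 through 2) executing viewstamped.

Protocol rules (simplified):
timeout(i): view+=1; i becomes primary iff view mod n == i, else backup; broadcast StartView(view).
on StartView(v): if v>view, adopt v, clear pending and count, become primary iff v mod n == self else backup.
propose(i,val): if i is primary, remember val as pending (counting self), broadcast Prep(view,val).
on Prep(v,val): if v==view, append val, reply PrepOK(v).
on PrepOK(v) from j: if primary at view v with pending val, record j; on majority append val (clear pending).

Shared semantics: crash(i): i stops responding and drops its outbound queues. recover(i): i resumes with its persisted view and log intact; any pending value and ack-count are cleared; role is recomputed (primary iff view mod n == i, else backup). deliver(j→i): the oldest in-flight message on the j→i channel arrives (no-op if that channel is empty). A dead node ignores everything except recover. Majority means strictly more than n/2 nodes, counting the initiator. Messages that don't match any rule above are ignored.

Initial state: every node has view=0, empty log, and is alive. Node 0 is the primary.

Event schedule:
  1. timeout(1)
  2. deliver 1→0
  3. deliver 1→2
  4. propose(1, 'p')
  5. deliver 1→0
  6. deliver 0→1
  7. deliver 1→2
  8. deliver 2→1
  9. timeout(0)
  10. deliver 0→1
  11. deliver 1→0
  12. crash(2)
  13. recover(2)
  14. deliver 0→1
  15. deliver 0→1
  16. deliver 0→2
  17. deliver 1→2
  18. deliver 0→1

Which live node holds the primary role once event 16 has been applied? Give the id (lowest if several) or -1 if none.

1. timeout(1):  <1:prim v1 ->
2. deliver 1→0:  <0:back v1 ->
3. deliver 1→2:  <2:back v1 ->
4. propose(1,'p'):  nop
5. deliver 1→0:  <0:back v1 p>
6. deliver 0→1:  <1:prim v1 p>
7. deliver 1→2:  <2:back v1 p>
8. deliver 2→1:  nop
9. timeout(0):  <0:back v2 p>
10. deliver 0→1:  <1:back v2 p>
11. deliver 1→0:  nop
12. crash(2):  <2:✗back v1 p>
13. recover(2):  <2:back v1 p>
14. deliver 0→1:  nop
15. deliver 0→1:  nop
16. deliver 0→2:  <2:prim v2 p>

2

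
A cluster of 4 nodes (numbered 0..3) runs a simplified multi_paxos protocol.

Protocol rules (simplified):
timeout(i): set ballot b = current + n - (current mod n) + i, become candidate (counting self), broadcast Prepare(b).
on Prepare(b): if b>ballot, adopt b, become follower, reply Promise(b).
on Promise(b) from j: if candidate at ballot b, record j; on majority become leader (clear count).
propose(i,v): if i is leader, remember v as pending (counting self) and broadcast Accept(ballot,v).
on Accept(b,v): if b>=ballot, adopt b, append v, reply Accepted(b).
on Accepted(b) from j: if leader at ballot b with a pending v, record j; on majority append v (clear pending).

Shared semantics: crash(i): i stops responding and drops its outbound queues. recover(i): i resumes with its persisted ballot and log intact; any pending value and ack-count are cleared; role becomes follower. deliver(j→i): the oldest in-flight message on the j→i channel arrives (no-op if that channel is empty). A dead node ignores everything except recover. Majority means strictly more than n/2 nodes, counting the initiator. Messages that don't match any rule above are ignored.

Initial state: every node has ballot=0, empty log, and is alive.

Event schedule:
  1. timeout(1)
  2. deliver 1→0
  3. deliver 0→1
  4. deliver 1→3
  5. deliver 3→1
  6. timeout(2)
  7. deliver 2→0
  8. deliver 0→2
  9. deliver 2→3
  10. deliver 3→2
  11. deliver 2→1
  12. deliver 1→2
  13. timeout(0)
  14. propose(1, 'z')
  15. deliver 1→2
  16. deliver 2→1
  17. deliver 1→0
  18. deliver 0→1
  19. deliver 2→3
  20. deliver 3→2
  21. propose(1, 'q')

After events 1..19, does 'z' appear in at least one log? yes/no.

no

[1] timeout(1) → N1(cand b5 [-])
[2] deliver 1→0 → N0(foll b5 [-])
[3] deliver 0→1 → ∅
[4] deliver 1→3 → N3(foll b5 [-])
[5] deliver 3→1 → N1(lead b5 [-])
[6] timeout(2) → N2(cand b6 [-])
[7] deliver 2→0 → N0(foll b6 [-])
[8] deliver 0→2 → ∅
[9] deliver 2→3 → N3(foll b6 [-])
[10] deliver 3→2 → N2(lead b6 [-])
[11] deliver 2→1 → N1(foll b6 [-])
[12] deliver 1→2 → ∅
[13] timeout(0) → N0(cand b8 [-])
[14] propose(1,'z') → ∅
[15] deliver 1→2 → ∅
[16] deliver 2→1 → ∅
[17] deliver 1→0 → ∅
[18] deliver 0→1 → N1(foll b8 [-])
[19] deliver 2→3 → ∅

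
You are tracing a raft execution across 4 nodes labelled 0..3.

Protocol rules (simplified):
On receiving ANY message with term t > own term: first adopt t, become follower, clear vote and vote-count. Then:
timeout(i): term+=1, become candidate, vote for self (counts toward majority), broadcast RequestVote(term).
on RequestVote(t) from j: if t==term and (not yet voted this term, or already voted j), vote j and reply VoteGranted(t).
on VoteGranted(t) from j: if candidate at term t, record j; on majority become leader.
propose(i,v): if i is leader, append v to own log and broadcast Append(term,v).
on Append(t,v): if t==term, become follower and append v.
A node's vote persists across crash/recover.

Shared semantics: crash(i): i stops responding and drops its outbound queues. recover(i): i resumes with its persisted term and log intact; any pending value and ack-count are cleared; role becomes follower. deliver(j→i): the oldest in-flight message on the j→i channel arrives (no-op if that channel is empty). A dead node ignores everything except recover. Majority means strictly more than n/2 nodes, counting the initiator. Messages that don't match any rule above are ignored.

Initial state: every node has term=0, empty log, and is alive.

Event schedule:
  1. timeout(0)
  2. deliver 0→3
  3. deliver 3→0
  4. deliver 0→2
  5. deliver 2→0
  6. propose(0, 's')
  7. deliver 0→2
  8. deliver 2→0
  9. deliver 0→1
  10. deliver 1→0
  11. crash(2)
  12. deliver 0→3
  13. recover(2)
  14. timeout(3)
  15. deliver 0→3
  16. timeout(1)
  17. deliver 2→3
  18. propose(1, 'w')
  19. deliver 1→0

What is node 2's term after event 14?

1

step 1 timeout(0): 0={cand,t=1,log=-}
step 2 deliver 0→3: 3={foll,t=1,log=-}
step 3 deliver 3→0: —
step 4 deliver 0→2: 2={foll,t=1,log=-}
step 5 deliver 2→0: 0={lead,t=1,log=-}
step 6 propose(0,'s'): 0={lead,t=1,log=s}
step 7 deliver 0→2: 2={foll,t=1,log=s}
step 8 deliver 2→0: —
step 9 deliver 0→1: 1={foll,t=1,log=-}
step 10 deliver 1→0: —
step 11 crash(2): 2={✗foll,t=1,log=s}
step 12 deliver 0→3: 3={foll,t=1,log=s}
step 13 recover(2): 2={foll,t=1,log=s}
step 14 timeout(3): 3={cand,t=2,log=s}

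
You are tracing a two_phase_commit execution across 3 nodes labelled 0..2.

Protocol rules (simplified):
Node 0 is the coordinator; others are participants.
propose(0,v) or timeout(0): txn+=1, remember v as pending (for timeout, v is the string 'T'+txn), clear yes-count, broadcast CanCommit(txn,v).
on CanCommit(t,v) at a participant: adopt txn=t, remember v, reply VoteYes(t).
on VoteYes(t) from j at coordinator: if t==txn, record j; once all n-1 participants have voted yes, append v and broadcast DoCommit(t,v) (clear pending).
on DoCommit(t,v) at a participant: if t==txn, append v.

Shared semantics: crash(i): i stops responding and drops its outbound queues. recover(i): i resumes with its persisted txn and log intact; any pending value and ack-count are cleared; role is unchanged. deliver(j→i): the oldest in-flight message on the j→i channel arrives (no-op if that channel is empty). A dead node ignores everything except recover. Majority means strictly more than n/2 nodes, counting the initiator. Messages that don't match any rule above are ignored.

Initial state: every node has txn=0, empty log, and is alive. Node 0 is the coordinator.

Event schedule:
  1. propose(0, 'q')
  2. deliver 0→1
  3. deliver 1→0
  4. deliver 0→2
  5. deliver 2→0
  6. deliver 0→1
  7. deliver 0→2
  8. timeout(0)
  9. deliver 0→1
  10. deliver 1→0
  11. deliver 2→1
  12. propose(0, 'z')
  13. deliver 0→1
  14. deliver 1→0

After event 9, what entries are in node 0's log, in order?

q

1. propose(0,'q'):  <0:coor t1 ->
2. deliver 0→1:  <1:part t1 ->
3. deliver 1→0:  nop
4. deliver 0→2:  <2:part t1 ->
5. deliver 2→0:  <0:coor t1 q>
6. deliver 0→1:  <1:part t1 q>
7. deliver 0→2:  <2:part t1 q>
8. timeout(0):  <0:coor t2 q>
9. deliver 0→1:  <1:part t2 q>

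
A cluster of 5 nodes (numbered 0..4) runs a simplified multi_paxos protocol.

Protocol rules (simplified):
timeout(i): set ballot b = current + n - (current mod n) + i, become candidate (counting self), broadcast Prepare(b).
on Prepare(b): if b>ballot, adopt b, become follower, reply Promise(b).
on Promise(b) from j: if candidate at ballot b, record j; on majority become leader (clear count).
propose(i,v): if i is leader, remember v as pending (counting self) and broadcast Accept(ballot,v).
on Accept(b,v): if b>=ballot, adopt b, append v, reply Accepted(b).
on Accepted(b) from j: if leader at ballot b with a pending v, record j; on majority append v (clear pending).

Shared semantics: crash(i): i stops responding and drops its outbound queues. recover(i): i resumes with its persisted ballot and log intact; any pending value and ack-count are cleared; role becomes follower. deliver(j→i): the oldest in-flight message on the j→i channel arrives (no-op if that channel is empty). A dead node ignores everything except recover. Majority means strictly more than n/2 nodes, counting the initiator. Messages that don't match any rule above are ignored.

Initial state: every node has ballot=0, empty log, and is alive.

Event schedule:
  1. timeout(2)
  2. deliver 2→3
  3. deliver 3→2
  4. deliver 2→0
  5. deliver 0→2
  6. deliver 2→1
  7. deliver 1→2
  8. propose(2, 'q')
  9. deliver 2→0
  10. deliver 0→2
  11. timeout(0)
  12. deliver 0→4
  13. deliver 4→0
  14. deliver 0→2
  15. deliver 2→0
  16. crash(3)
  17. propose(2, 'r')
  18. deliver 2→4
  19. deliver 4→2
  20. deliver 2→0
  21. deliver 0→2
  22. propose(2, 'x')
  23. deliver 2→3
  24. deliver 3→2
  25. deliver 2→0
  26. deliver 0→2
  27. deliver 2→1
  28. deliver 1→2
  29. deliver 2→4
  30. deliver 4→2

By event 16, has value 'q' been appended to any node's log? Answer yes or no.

yes

e1 timeout(2): 2[cand,b=7,-]
e2 deliver 2→3: 3[foll,b=7,-]
e3 deliver 3→2: ·
e4 deliver 2→0: 0[foll,b=7,-]
e5 deliver 0→2: 2[lead,b=7,-]
e6 deliver 2→1: 1[foll,b=7,-]
e7 deliver 1→2: ·
e8 propose(2,'q'): ·
e9 deliver 2→0: 0[foll,b=7,q]
e10 deliver 0→2: ·
e11 timeout(0): 0[cand,b=10,q]
e12 deliver 0→4: 4[foll,b=10,-]
e13 deliver 4→0: ·
e14 deliver 0→2: 2[foll,b=10,-]
e15 deliver 2→0: 0[lead,b=10,q]
e16 crash(3): 3[✗foll,b=7,-]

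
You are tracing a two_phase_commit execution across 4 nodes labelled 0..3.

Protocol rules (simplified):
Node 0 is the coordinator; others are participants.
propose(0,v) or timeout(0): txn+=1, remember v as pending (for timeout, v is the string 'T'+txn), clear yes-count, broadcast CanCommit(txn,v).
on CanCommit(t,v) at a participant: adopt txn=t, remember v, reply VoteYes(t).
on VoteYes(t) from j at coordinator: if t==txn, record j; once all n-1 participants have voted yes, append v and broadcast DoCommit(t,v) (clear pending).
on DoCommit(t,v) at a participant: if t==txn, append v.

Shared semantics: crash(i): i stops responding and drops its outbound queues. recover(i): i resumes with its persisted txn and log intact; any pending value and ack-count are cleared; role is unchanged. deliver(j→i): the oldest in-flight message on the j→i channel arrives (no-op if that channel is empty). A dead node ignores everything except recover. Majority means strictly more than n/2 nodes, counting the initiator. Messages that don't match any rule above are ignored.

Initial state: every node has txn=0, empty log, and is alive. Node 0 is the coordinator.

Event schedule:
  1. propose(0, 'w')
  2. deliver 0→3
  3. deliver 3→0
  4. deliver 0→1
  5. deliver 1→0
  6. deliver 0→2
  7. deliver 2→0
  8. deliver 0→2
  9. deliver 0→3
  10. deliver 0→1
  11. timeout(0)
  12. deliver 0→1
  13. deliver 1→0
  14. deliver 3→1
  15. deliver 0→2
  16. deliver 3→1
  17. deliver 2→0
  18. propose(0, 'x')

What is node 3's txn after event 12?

1

e1 propose(0,'w'): 0[coor,t=1,-]
e2 deliver 0→3: 3[part,t=1,-]
e3 deliver 3→0: ·
e4 deliver 0→1: 1[part,t=1,-]
e5 deliver 1→0: ·
e6 deliver 0→2: 2[part,t=1,-]
e7 deliver 2→0: 0[coor,t=1,w]
e8 deliver 0→2: 2[part,t=1,w]
e9 deliver 0→3: 3[part,t=1,w]
e10 deliver 0→1: 1[part,t=1,w]
e11 timeout(0): 0[coor,t=2,w]
e12 deliver 0→1: 1[part,t=2,w]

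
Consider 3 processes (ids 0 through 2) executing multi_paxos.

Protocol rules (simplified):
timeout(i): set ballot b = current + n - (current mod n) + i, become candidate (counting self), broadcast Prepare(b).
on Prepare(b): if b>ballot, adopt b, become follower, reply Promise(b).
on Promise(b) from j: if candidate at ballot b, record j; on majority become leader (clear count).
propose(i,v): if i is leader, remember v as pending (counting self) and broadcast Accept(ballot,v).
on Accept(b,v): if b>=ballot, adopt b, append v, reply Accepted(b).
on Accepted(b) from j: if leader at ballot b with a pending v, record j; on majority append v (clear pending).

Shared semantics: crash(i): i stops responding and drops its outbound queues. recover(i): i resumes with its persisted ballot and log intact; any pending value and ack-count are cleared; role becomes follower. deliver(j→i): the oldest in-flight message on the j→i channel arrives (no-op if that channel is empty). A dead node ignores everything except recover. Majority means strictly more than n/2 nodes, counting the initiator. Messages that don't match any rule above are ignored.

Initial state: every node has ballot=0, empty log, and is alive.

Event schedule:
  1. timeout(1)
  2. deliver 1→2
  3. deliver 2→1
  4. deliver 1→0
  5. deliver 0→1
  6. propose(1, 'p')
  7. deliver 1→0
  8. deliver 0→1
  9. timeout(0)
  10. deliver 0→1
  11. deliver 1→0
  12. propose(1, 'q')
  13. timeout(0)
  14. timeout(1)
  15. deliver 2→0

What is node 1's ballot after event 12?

step 1 timeout(1): 1={cand,b=4,log=-}
step 2 deliver 1→2: 2={foll,b=4,log=-}
step 3 deliver 2→1: 1={lead,b=4,log=-}
step 4 deliver 1→0: 0={foll,b=4,log=-}
step 5 deliver 0→1: —
step 6 propose(1,'p'): —
step 7 deliver 1→0: 0={foll,b=4,log=p}
step 8 deliver 0→1: 1={lead,b=4,log=p}
step 9 timeout(0): 0={cand,b=6,log=p}
step 10 deliver 0→1: 1={foll,b=6,log=p}
step 11 deliver 1→0: 0={lead,b=6,log=p}
step 12 propose(1,'q'): —

6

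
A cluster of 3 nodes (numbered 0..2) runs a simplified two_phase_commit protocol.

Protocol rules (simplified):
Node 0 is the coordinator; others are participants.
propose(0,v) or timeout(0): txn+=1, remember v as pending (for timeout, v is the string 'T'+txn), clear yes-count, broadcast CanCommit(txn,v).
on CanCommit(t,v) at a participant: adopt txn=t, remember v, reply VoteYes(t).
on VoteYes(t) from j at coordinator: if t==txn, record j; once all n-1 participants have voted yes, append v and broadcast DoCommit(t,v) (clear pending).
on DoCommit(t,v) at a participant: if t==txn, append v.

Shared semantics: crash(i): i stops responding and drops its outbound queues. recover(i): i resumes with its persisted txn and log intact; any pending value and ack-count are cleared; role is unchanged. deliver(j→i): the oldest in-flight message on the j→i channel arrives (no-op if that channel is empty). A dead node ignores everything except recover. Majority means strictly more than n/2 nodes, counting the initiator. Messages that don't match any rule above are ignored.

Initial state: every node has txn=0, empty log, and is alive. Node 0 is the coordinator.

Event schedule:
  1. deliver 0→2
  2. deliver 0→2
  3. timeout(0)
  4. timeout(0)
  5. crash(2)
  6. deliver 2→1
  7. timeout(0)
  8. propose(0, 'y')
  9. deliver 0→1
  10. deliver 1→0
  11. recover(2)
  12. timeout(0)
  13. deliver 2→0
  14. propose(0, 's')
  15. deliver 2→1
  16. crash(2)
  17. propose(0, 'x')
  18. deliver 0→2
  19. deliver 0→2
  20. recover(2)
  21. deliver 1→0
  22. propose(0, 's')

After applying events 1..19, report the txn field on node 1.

after 1 — deliver 0→2: ·
after 2 — deliver 0→2: ·
after 3 — timeout(0): n0:coor/t1/[-]
after 4 — timeout(0): n0:coor/t2/[-]
after 5 — crash(2): n2:✗part/t0/[-]
after 6 — deliver 2→1: ·
after 7 — timeout(0): n0:coor/t3/[-]
after 8 — propose(0,'y'): n0:coor/t4/[-]
after 9 — deliver 0→1: n1:part/t1/[-]
after 10 — deliver 1→0: ·
after 11 — recover(2): n2:part/t0/[-]
after 12 — timeout(0): n0:coor/t5/[-]
after 13 — deliver 2→0: ·
after 14 — propose(0,'s'): n0:coor/t6/[-]
after 15 — deliver 2→1: ·
after 16 — crash(2): n2:✗part/t0/[-]
after 17 — propose(0,'x'): n0:coor/t7/[-]
after 18 — deliver 0→2: ·
after 19 — deliver 0→2: ·

1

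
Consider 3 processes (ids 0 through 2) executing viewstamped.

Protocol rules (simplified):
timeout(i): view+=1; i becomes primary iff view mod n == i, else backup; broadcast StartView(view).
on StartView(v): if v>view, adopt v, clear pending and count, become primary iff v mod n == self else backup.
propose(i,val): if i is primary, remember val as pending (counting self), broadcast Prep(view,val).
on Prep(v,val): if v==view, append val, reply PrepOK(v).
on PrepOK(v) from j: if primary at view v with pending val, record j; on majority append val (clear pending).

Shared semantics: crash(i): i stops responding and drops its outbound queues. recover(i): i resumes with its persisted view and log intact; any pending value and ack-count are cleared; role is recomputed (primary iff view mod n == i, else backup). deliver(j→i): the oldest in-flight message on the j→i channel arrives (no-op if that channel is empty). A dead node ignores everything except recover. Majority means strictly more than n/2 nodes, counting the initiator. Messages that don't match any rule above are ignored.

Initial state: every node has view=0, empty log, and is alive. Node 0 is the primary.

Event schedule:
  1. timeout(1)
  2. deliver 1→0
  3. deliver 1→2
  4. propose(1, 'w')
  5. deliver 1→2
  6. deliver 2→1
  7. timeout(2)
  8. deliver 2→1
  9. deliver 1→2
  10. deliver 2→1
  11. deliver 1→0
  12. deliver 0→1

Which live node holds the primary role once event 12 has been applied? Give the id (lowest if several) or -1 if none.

2

e1 timeout(1): 1[prim,v=1,-]
e2 deliver 1→0: 0[back,v=1,-]
e3 deliver 1→2: 2[back,v=1,-]
e4 propose(1,'w'): ·
e5 deliver 1→2: 2[back,v=1,w]
e6 deliver 2→1: 1[prim,v=1,w]
e7 timeout(2): 2[prim,v=2,w]
e8 deliver 2→1: 1[back,v=2,w]
e9 deliver 1→2: ·
e10 deliver 2→1: ·
e11 deliver 1→0: 0[back,v=1,w]
e12 deliver 0→1: ·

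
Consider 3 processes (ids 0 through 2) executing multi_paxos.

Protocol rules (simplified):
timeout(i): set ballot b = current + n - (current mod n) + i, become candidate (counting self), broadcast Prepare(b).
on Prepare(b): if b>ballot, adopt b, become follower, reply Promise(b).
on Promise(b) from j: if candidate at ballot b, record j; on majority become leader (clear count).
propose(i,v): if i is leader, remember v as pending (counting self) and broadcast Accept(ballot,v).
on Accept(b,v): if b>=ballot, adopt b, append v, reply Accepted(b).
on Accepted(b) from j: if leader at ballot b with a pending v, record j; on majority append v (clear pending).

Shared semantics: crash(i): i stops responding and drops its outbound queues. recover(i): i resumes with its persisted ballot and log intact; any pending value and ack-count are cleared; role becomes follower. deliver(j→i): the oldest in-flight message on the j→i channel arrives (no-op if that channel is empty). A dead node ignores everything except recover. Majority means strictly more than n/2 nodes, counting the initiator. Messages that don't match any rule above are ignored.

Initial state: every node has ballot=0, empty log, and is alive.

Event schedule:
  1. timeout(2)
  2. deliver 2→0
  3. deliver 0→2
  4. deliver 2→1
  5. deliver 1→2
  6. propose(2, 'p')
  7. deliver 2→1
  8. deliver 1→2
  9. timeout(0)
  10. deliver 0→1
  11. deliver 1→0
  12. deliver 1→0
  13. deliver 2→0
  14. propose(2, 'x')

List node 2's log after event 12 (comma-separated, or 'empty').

p

[1] timeout(2) → N2(cand b5 [-])
[2] deliver 2→0 → N0(foll b5 [-])
[3] deliver 0→2 → N2(lead b5 [-])
[4] deliver 2→1 → N1(foll b5 [-])
[5] deliver 1→2 → ∅
[6] propose(2,'p') → ∅
[7] deliver 2→1 → N1(foll b5 [p])
[8] deliver 1→2 → N2(lead b5 [p])
[9] timeout(0) → N0(cand b6 [-])
[10] deliver 0→1 → N1(foll b6 [p])
[11] deliver 1→0 → N0(lead b6 [-])
[12] deliver 1→0 → ∅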